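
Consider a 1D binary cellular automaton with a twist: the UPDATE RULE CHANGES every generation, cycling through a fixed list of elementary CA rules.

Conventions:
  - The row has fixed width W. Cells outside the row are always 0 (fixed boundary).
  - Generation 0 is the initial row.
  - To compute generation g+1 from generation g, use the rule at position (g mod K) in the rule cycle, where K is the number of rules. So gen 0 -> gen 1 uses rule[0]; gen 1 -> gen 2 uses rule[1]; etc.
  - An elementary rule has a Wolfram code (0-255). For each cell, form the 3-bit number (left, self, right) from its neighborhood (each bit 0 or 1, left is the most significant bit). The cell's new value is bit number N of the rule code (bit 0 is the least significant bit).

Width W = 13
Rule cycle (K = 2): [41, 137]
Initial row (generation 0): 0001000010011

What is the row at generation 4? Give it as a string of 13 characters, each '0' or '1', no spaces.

Gen 0: 0001000010011
Gen 1 (rule 41): 1100011000010
Gen 2 (rule 137): 1001010011000
Gen 3 (rule 41): 0000100010011
Gen 4 (rule 137): 1110001000010

Answer: 1110001000010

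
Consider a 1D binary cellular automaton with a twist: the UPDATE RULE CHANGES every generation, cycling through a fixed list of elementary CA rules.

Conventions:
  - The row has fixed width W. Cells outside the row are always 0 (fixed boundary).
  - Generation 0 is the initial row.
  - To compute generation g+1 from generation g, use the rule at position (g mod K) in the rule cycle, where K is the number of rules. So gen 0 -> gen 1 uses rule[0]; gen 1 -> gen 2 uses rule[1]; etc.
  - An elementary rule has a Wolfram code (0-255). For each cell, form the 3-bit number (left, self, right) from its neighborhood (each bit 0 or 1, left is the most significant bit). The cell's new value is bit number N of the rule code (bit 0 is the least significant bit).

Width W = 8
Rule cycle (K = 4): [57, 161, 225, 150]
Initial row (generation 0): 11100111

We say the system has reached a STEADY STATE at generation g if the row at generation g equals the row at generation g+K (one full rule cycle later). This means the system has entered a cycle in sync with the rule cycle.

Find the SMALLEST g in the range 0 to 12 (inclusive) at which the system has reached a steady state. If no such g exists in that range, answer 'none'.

Gen 0: 11100111
Gen 1 (rule 57): 10010100
Gen 2 (rule 161): 00001001
Gen 3 (rule 225): 11100000
Gen 4 (rule 150): 01010000
Gen 5 (rule 57): 00101111
Gen 6 (rule 161): 10010110
Gen 7 (rule 225): 00001010
Gen 8 (rule 150): 00011011
Gen 9 (rule 57): 11010110
Gen 10 (rule 161): 00101000
Gen 11 (rule 225): 10010011
Gen 12 (rule 150): 11111100
Gen 13 (rule 57): 10000011
Gen 14 (rule 161): 00111000
Gen 15 (rule 225): 10011011
Gen 16 (rule 150): 11100000

Answer: none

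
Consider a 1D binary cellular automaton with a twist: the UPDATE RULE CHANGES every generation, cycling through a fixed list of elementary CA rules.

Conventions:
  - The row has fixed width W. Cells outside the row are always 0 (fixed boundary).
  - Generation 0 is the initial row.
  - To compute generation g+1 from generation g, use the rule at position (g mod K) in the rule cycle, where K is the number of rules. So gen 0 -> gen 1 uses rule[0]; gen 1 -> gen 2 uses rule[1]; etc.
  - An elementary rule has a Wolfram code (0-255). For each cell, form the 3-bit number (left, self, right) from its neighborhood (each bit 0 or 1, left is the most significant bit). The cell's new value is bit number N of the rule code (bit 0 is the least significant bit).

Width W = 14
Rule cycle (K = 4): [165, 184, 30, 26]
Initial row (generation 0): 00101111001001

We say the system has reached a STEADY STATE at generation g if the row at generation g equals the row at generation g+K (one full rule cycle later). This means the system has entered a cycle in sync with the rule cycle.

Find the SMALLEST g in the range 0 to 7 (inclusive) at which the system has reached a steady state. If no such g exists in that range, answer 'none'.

Gen 0: 00101111001001
Gen 1 (rule 165): 10110110001001
Gen 2 (rule 184): 01101101000100
Gen 3 (rule 30): 11001001101110
Gen 4 (rule 26): 10110111001001
Gen 5 (rule 165): 11001010001001
Gen 6 (rule 184): 10100101000100
Gen 7 (rule 30): 10111101101110
Gen 8 (rule 26): 00100001001001
Gen 9 (rule 165): 10101101001001
Gen 10 (rule 184): 01011010100100
Gen 11 (rule 30): 11010010111110

Answer: none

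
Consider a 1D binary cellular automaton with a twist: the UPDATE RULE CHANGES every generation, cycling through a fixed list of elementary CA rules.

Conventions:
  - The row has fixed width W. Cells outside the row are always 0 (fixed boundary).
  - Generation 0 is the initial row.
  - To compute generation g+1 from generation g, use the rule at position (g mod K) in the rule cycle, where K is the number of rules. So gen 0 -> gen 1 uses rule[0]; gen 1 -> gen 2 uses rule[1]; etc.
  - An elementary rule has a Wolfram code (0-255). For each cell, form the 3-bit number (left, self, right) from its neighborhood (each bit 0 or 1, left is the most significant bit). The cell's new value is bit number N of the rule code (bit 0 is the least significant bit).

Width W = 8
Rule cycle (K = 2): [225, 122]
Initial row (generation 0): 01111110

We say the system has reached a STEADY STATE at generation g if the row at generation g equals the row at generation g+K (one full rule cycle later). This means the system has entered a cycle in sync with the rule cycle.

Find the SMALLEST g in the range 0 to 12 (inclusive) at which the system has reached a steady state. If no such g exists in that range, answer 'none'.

Answer: 5

Derivation:
Gen 0: 01111110
Gen 1 (rule 225): 00111110
Gen 2 (rule 122): 01100011
Gen 3 (rule 225): 00101001
Gen 4 (rule 122): 01010110
Gen 5 (rule 225): 00101010
Gen 6 (rule 122): 01010101
Gen 7 (rule 225): 00101010
Gen 8 (rule 122): 01010101
Gen 9 (rule 225): 00101010
Gen 10 (rule 122): 01010101
Gen 11 (rule 225): 00101010
Gen 12 (rule 122): 01010101
Gen 13 (rule 225): 00101010
Gen 14 (rule 122): 01010101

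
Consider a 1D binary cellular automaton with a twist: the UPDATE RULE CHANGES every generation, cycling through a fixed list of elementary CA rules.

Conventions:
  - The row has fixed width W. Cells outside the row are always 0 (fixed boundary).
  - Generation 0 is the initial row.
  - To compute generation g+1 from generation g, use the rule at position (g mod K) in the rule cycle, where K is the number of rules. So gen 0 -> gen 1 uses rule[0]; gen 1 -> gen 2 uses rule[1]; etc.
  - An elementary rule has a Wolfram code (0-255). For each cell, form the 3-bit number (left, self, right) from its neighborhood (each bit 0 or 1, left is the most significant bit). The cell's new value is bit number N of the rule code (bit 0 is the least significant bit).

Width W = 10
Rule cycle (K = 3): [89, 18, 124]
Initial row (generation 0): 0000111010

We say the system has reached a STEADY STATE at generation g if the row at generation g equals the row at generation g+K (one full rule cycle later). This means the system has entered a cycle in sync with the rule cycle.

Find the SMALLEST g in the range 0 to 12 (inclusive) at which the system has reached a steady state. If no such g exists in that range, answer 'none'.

Gen 0: 0000111010
Gen 1 (rule 89): 1110101001
Gen 2 (rule 18): 0000000110
Gen 3 (rule 124): 0000000111
Gen 4 (rule 89): 1111110101
Gen 5 (rule 18): 0000000000
Gen 6 (rule 124): 0000000000
Gen 7 (rule 89): 1111111111
Gen 8 (rule 18): 0000000000
Gen 9 (rule 124): 0000000000
Gen 10 (rule 89): 1111111111
Gen 11 (rule 18): 0000000000
Gen 12 (rule 124): 0000000000
Gen 13 (rule 89): 1111111111
Gen 14 (rule 18): 0000000000
Gen 15 (rule 124): 0000000000

Answer: 5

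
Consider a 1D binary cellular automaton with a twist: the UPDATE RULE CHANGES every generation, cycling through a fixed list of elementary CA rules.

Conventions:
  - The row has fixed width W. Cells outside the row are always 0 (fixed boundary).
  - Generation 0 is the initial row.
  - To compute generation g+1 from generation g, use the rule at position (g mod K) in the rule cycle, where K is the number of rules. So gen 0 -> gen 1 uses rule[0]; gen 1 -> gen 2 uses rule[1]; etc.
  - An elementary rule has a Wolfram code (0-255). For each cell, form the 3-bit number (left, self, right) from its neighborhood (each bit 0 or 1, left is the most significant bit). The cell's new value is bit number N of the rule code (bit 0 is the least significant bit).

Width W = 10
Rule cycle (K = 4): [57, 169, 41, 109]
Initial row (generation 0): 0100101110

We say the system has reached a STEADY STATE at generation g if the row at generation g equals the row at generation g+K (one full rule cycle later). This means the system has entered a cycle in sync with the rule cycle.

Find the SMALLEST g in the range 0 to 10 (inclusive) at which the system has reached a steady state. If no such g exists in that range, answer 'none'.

Gen 0: 0100101110
Gen 1 (rule 57): 0010011001
Gen 2 (rule 169): 1000010000
Gen 3 (rule 41): 0011000111
Gen 4 (rule 109): 1011010101
Gen 5 (rule 57): 0110101010
Gen 6 (rule 169): 0101010100
Gen 7 (rule 41): 0010101001
Gen 8 (rule 109): 1011111001
Gen 9 (rule 57): 0110000100
Gen 10 (rule 169): 0100110001
Gen 11 (rule 41): 0000100100
Gen 12 (rule 109): 1110100101
Gen 13 (rule 57): 1001010010
Gen 14 (rule 169): 0000100000

Answer: none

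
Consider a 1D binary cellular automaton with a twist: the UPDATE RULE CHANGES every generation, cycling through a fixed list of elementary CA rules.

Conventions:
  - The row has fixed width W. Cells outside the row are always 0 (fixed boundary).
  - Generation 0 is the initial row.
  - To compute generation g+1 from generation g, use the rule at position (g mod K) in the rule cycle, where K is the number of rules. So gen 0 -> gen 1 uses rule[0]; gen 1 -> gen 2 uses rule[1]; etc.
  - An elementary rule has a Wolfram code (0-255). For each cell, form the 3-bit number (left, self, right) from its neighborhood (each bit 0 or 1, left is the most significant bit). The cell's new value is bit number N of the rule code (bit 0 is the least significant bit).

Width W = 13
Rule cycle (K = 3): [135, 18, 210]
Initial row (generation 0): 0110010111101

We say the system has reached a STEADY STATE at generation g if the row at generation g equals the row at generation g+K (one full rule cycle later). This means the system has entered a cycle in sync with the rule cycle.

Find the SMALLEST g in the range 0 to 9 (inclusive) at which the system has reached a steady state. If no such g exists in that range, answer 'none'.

Answer: 8

Derivation:
Gen 0: 0110010111101
Gen 1 (rule 135): 1000110011001
Gen 2 (rule 18): 0101001100110
Gen 3 (rule 210): 1000110111011
Gen 4 (rule 135): 1011000010000
Gen 5 (rule 18): 0000100101000
Gen 6 (rule 210): 0001011000100
Gen 7 (rule 135): 1111000011101
Gen 8 (rule 18): 0000100100000
Gen 9 (rule 210): 0001011010000
Gen 10 (rule 135): 1111000010111
Gen 11 (rule 18): 0000100100000
Gen 12 (rule 210): 0001011010000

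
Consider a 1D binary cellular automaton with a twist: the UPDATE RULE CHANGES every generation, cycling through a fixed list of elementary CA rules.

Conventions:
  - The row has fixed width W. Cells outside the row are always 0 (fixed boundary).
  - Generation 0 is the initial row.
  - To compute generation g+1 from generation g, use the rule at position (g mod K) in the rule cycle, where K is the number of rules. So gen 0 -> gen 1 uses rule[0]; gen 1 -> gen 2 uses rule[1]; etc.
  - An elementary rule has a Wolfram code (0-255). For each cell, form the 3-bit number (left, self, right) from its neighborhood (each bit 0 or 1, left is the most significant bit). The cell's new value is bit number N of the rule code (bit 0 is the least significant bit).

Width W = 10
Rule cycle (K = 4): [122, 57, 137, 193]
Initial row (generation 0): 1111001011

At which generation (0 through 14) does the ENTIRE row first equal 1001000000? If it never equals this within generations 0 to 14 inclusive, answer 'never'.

Answer: never

Derivation:
Gen 0: 1111001011
Gen 1 (rule 122): 1001110111
Gen 2 (rule 57): 0101001100
Gen 3 (rule 137): 0000001001
Gen 4 (rule 193): 1111100000
Gen 5 (rule 122): 1000110000
Gen 6 (rule 57): 0110101111
Gen 7 (rule 137): 0100001110
Gen 8 (rule 193): 0001100110
Gen 9 (rule 122): 0011111111
Gen 10 (rule 57): 1010000000
Gen 11 (rule 137): 0000111111
Gen 12 (rule 193): 1110011111
Gen 13 (rule 122): 1011110001
Gen 14 (rule 57): 0110001100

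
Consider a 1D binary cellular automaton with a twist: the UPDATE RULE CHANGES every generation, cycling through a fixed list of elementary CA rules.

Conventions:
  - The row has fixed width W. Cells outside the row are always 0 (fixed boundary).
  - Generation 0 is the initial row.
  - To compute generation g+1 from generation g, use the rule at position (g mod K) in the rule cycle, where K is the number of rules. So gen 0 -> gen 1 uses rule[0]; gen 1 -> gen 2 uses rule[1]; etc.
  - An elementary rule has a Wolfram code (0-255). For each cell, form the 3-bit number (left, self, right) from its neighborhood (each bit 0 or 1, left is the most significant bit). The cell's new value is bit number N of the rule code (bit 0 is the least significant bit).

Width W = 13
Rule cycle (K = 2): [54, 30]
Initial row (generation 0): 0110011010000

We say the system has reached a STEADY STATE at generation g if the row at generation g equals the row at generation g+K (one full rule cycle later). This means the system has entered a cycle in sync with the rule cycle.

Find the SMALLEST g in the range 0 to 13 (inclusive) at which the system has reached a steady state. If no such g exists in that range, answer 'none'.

Gen 0: 0110011010000
Gen 1 (rule 54): 1001100111000
Gen 2 (rule 30): 1111011100100
Gen 3 (rule 54): 0000100011110
Gen 4 (rule 30): 0001110110001
Gen 5 (rule 54): 0010001001011
Gen 6 (rule 30): 0111011111010
Gen 7 (rule 54): 1000100000111
Gen 8 (rule 30): 1101110001100
Gen 9 (rule 54): 0010001010010
Gen 10 (rule 30): 0111011011111
Gen 11 (rule 54): 1000100100000
Gen 12 (rule 30): 1101111110000
Gen 13 (rule 54): 0010000001000
Gen 14 (rule 30): 0111000011100
Gen 15 (rule 54): 1000100100010

Answer: none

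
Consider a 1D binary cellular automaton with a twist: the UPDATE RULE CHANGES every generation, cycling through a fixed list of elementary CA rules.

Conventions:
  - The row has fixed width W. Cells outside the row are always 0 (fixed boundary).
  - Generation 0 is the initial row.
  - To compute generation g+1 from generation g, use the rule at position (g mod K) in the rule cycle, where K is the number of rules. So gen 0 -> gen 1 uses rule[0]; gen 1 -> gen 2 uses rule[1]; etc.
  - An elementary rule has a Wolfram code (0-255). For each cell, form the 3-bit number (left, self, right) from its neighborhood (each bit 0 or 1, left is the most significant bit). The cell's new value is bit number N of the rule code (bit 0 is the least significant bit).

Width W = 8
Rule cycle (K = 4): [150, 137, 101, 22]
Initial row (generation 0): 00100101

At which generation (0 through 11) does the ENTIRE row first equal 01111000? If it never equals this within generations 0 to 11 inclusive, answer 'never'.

Answer: 2

Derivation:
Gen 0: 00100101
Gen 1 (rule 150): 01111101
Gen 2 (rule 137): 01111000
Gen 3 (rule 101): 00001011
Gen 4 (rule 22): 00011000
Gen 5 (rule 150): 00100100
Gen 6 (rule 137): 10000001
Gen 7 (rule 101): 10111101
Gen 8 (rule 22): 10000001
Gen 9 (rule 150): 11000011
Gen 10 (rule 137): 10011010
Gen 11 (rule 101): 10001110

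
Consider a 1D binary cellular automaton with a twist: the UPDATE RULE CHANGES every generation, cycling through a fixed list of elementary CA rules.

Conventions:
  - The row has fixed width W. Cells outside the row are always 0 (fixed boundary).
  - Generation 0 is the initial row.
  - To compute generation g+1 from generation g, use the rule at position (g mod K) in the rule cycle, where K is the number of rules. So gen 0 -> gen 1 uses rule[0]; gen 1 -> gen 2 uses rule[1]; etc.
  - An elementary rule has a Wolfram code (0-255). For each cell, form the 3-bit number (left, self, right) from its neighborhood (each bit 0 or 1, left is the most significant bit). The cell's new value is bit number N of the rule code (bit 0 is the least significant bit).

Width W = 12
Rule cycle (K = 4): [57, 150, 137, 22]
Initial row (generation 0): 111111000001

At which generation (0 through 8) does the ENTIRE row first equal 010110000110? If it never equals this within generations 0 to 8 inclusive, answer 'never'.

Answer: never

Derivation:
Gen 0: 111111000001
Gen 1 (rule 57): 100000111100
Gen 2 (rule 150): 110001011010
Gen 3 (rule 137): 100100010000
Gen 4 (rule 22): 111110111000
Gen 5 (rule 57): 100001100111
Gen 6 (rule 150): 110010011010
Gen 7 (rule 137): 100000010000
Gen 8 (rule 22): 110000111000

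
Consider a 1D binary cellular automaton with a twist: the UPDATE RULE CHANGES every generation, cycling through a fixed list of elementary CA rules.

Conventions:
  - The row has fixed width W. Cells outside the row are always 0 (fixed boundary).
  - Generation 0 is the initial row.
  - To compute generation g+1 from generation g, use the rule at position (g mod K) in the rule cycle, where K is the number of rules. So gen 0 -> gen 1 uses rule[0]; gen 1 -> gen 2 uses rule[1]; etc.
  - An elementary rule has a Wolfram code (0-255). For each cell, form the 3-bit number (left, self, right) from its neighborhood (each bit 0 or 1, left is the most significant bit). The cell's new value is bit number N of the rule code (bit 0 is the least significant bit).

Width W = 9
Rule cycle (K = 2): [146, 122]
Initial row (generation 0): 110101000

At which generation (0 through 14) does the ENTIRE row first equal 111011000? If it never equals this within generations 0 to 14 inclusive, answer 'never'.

Answer: never

Derivation:
Gen 0: 110101000
Gen 1 (rule 146): 000000100
Gen 2 (rule 122): 000001010
Gen 3 (rule 146): 000010001
Gen 4 (rule 122): 000101010
Gen 5 (rule 146): 001000001
Gen 6 (rule 122): 010100010
Gen 7 (rule 146): 100010101
Gen 8 (rule 122): 010101010
Gen 9 (rule 146): 100000001
Gen 10 (rule 122): 010000010
Gen 11 (rule 146): 101000101
Gen 12 (rule 122): 010101010
Gen 13 (rule 146): 100000001
Gen 14 (rule 122): 010000010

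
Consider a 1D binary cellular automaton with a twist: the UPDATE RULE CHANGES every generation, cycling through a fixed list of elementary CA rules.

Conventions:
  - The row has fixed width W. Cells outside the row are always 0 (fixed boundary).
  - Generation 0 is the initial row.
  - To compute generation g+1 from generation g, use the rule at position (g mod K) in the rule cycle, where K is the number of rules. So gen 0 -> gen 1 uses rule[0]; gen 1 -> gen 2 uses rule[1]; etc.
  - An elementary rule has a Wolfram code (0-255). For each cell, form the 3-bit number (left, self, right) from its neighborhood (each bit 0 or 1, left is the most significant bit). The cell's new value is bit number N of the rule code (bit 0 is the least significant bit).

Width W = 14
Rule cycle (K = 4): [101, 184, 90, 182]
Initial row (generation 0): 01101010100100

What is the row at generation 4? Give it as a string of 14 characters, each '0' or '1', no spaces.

Answer: 10010011110011

Derivation:
Gen 0: 01101010100100
Gen 1 (rule 101): 00111111100101
Gen 2 (rule 184): 00111111010010
Gen 3 (rule 90): 01100001001101
Gen 4 (rule 182): 10010011110011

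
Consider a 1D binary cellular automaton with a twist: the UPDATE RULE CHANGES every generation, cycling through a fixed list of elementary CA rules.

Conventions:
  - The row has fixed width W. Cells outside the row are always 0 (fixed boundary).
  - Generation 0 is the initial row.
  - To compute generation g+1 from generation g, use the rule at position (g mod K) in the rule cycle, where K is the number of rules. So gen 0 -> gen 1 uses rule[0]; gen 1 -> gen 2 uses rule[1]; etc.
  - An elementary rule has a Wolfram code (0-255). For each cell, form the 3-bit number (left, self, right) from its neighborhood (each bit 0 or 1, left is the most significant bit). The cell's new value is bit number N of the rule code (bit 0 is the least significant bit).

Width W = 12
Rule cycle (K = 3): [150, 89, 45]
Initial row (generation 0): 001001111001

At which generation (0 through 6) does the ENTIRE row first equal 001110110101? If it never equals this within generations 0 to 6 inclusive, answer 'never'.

Gen 0: 001001111001
Gen 1 (rule 150): 011110110111
Gen 2 (rule 89): 010010110101
Gen 3 (rule 45): 010011101111
Gen 4 (rule 150): 111101000110
Gen 5 (rule 89): 100100110111
Gen 6 (rule 45): 100100101100

Answer: never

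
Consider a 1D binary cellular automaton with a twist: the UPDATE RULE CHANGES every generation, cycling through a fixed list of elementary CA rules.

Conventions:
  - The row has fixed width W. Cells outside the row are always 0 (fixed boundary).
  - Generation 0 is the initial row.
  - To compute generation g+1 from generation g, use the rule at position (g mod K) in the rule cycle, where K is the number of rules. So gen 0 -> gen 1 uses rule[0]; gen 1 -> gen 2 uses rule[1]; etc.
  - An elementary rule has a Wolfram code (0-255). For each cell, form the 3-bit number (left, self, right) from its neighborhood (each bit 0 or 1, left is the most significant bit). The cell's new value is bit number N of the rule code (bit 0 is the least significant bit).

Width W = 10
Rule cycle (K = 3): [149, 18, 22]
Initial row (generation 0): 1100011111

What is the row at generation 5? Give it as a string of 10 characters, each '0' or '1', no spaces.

Answer: 1000000100

Derivation:
Gen 0: 1100011111
Gen 1 (rule 149): 0011001110
Gen 2 (rule 18): 0100110001
Gen 3 (rule 22): 1111001011
Gen 4 (rule 149): 0110101000
Gen 5 (rule 18): 1000000100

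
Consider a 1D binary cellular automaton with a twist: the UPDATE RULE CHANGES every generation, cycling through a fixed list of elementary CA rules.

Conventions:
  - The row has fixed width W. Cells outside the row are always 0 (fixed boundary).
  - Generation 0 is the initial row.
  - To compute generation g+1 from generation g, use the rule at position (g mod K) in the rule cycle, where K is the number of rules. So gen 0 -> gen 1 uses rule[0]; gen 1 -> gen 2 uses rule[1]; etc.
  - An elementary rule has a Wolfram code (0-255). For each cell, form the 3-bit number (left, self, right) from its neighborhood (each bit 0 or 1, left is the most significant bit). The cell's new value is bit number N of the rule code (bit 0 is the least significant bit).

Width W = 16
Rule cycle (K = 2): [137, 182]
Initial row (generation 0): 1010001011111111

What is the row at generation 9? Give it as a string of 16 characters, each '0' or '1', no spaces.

Gen 0: 1010001011111111
Gen 1 (rule 137): 0000100011111110
Gen 2 (rule 182): 0001110101111101
Gen 3 (rule 137): 1101100001111000
Gen 4 (rule 182): 0010010010110100
Gen 5 (rule 137): 1000000000100001
Gen 6 (rule 182): 1100000001110011
Gen 7 (rule 137): 1001111101100010
Gen 8 (rule 182): 1110111010010111
Gen 9 (rule 137): 1100110000000110

Answer: 1100110000000110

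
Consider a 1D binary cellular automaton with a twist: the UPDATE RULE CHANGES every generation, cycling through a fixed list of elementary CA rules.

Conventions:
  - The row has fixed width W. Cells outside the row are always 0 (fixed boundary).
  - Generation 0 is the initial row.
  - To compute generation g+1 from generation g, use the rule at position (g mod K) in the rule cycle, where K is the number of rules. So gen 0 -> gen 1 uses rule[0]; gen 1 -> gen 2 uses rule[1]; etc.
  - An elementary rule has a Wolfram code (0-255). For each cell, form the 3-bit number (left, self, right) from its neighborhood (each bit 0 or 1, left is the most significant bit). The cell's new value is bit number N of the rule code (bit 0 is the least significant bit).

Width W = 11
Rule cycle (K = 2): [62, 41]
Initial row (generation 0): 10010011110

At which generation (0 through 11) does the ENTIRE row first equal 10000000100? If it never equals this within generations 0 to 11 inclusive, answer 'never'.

Answer: 2

Derivation:
Gen 0: 10010011110
Gen 1 (rule 62): 11111110001
Gen 2 (rule 41): 10000000100
Gen 3 (rule 62): 11000001110
Gen 4 (rule 41): 10011101000
Gen 5 (rule 62): 11110011100
Gen 6 (rule 41): 10000010001
Gen 7 (rule 62): 11000111011
Gen 8 (rule 41): 10010100110
Gen 9 (rule 62): 11111111101
Gen 10 (rule 41): 10000000010
Gen 11 (rule 62): 11000000111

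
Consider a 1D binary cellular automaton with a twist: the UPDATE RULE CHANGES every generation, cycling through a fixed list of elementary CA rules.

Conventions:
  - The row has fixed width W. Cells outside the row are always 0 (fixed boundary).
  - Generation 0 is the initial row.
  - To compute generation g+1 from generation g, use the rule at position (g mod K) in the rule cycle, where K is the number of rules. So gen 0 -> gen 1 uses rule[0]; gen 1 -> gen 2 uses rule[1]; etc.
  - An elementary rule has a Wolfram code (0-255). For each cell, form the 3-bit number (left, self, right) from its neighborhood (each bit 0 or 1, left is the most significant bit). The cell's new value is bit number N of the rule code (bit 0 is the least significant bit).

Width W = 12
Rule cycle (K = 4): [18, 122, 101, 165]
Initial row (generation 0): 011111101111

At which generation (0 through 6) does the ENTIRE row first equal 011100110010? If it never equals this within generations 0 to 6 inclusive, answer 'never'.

Gen 0: 011111101111
Gen 1 (rule 18): 100000000000
Gen 2 (rule 122): 010000000000
Gen 3 (rule 101): 010111111111
Gen 4 (rule 165): 011011111110
Gen 5 (rule 18): 100000000001
Gen 6 (rule 122): 010000000010

Answer: never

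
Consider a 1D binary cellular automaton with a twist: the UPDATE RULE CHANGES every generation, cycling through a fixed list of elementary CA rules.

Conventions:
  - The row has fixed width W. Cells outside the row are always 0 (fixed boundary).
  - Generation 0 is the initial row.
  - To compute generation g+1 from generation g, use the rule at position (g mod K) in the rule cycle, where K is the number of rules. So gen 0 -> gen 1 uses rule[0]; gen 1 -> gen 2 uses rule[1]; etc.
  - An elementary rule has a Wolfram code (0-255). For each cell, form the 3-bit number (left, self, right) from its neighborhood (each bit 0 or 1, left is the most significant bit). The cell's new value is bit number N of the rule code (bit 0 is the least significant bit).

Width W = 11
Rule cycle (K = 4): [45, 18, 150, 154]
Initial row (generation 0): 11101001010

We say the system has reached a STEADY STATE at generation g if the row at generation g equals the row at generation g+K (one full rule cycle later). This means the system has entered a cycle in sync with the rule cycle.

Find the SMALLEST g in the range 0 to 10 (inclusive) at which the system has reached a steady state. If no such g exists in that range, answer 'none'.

Answer: none

Derivation:
Gen 0: 11101001010
Gen 1 (rule 45): 10011001110
Gen 2 (rule 18): 01100110001
Gen 3 (rule 150): 10011001011
Gen 4 (rule 154): 01110110010
Gen 5 (rule 45): 01001100010
Gen 6 (rule 18): 10110010101
Gen 7 (rule 150): 10001110101
Gen 8 (rule 154): 01011100000
Gen 9 (rule 45): 01110001111
Gen 10 (rule 18): 10001010000
Gen 11 (rule 150): 11011011000
Gen 12 (rule 154): 10010010100
Gen 13 (rule 45): 10010011101
Gen 14 (rule 18): 01101100000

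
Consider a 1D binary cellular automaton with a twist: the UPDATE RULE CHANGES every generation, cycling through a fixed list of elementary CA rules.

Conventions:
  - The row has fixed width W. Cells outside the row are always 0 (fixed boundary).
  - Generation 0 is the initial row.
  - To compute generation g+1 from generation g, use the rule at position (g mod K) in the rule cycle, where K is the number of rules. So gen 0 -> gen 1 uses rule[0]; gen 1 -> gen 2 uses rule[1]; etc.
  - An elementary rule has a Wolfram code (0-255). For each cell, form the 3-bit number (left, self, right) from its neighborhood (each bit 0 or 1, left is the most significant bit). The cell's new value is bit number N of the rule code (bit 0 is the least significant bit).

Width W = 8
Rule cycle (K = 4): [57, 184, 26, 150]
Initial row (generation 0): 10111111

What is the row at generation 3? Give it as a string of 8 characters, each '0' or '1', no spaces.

Gen 0: 10111111
Gen 1 (rule 57): 01100000
Gen 2 (rule 184): 01010000
Gen 3 (rule 26): 10001000

Answer: 10001000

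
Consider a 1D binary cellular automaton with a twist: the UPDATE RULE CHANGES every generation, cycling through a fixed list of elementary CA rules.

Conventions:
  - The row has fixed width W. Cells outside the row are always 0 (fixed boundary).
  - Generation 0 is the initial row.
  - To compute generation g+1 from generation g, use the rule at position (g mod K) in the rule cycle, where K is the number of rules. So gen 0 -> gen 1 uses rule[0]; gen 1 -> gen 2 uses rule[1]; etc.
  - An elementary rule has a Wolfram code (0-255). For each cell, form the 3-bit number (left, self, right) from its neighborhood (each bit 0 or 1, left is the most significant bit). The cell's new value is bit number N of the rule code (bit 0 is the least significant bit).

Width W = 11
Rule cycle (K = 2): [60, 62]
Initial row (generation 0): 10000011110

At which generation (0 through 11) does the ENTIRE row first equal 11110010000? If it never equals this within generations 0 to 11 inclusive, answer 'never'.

Gen 0: 10000011110
Gen 1 (rule 60): 11000010001
Gen 2 (rule 62): 10100111011
Gen 3 (rule 60): 11110100110
Gen 4 (rule 62): 10001111101
Gen 5 (rule 60): 11001000011
Gen 6 (rule 62): 10111100110
Gen 7 (rule 60): 11100010101
Gen 8 (rule 62): 10010111111
Gen 9 (rule 60): 11011100000
Gen 10 (rule 62): 10110010000
Gen 11 (rule 60): 11101011000

Answer: never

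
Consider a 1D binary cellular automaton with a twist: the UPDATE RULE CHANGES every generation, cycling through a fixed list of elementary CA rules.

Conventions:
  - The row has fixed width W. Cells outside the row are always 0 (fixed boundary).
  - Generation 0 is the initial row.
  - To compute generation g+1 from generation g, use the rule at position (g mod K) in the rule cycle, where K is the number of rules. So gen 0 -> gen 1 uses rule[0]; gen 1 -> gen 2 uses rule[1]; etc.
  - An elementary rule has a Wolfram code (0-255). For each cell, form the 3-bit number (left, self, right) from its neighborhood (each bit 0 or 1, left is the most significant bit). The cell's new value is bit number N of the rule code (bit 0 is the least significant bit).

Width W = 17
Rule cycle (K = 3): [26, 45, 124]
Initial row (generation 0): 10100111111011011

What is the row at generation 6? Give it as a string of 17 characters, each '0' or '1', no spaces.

Answer: 11111111110011111

Derivation:
Gen 0: 10100111111011011
Gen 1 (rule 26): 00011100000010010
Gen 2 (rule 45): 11010001111010010
Gen 3 (rule 124): 11111001001111011
Gen 4 (rule 26): 10000110111000010
Gen 5 (rule 45): 10110101100011010
Gen 6 (rule 124): 11111111110011111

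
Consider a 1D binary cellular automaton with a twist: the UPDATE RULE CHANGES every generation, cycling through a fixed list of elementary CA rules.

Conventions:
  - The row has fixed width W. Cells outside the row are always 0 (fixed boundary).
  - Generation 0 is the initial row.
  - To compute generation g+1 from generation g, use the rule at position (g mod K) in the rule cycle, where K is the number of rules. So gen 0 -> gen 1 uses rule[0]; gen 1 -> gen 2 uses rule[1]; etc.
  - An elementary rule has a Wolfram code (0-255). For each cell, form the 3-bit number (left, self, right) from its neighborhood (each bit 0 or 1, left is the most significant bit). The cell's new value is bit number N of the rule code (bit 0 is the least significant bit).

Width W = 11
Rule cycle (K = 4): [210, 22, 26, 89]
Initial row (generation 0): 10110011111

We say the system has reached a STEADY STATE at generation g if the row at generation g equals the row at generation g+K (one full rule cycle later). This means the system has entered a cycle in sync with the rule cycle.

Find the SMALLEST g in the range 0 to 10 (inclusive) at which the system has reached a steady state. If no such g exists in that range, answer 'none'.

Answer: none

Derivation:
Gen 0: 10110011111
Gen 1 (rule 210): 00011101111
Gen 2 (rule 22): 00100000000
Gen 3 (rule 26): 01010000000
Gen 4 (rule 89): 00001111111
Gen 5 (rule 210): 00010111111
Gen 6 (rule 22): 00110000000
Gen 7 (rule 26): 01101000000
Gen 8 (rule 89): 01100111111
Gen 9 (rule 210): 10111011111
Gen 10 (rule 22): 10000000000
Gen 11 (rule 26): 01000000000
Gen 12 (rule 89): 00111111111
Gen 13 (rule 210): 01011111111
Gen 14 (rule 22): 11000000000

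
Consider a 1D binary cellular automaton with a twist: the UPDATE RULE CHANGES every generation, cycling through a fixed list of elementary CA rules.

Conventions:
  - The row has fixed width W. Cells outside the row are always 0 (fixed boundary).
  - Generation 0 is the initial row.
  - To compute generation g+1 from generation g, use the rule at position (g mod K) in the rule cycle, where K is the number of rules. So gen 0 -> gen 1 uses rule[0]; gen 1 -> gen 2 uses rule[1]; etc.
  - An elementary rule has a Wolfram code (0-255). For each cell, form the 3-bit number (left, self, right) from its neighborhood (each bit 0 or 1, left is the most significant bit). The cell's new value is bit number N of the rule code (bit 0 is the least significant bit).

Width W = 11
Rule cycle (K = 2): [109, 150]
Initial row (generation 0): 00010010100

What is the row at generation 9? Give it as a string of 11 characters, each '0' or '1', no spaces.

Gen 0: 00010010100
Gen 1 (rule 109): 11010011101
Gen 2 (rule 150): 00011101001
Gen 3 (rule 109): 11010111001
Gen 4 (rule 150): 00010010111
Gen 5 (rule 109): 11010011101
Gen 6 (rule 150): 00011101001
Gen 7 (rule 109): 11010111001
Gen 8 (rule 150): 00010010111
Gen 9 (rule 109): 11010011101

Answer: 11010011101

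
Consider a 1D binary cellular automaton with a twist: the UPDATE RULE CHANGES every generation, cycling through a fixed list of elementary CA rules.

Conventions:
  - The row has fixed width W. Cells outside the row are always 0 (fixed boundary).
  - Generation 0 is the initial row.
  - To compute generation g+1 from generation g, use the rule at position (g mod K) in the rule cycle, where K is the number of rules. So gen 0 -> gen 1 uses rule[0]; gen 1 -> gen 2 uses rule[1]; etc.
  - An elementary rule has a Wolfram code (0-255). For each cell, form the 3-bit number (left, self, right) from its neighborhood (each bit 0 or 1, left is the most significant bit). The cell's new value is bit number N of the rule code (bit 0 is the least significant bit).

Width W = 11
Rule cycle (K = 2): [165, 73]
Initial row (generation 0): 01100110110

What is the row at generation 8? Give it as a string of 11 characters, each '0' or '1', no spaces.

Gen 0: 01100110110
Gen 1 (rule 165): 00000001000
Gen 2 (rule 73): 11111100011
Gen 3 (rule 165): 01111001000
Gen 4 (rule 73): 01001000011
Gen 5 (rule 165): 01001011000
Gen 6 (rule 73): 00000011011
Gen 7 (rule 165): 11111000100
Gen 8 (rule 73): 10001010001

Answer: 10001010001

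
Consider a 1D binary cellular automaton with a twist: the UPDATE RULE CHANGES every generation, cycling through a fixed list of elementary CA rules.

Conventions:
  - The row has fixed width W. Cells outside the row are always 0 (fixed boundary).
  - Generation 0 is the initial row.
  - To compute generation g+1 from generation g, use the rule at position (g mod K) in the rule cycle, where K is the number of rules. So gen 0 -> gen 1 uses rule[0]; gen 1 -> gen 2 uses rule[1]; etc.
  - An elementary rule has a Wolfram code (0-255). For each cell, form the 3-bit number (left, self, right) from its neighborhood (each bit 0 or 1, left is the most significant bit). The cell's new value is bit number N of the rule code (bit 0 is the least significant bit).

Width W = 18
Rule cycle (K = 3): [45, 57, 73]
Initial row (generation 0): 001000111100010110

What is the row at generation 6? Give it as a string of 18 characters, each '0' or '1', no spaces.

Answer: 001110110000011000

Derivation:
Gen 0: 001000111100010110
Gen 1 (rule 45): 101010100001011100
Gen 2 (rule 57): 010101011100110011
Gen 3 (rule 73): 000000010100110011
Gen 4 (rule 45): 111111011100100010
Gen 5 (rule 57): 100000110010011001
Gen 6 (rule 73): 001110110000011000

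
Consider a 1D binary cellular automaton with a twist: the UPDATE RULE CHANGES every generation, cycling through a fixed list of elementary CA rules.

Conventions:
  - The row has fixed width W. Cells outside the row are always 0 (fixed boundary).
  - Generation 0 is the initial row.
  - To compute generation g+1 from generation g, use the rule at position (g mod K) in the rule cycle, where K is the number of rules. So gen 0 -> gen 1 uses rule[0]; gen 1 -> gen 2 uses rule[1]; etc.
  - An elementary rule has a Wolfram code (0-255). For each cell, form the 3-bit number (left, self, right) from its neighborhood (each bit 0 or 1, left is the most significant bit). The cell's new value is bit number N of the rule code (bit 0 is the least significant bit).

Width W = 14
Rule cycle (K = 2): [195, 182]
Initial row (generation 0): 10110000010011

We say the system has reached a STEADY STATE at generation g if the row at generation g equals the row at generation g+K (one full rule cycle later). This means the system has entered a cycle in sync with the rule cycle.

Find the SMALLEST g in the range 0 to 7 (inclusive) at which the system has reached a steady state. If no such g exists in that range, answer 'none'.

Gen 0: 10110000010011
Gen 1 (rule 195): 00010111100101
Gen 2 (rule 182): 00111011011111
Gen 3 (rule 195): 11011001001111
Gen 4 (rule 182): 00100111110110
Gen 5 (rule 195): 11001011110010
Gen 6 (rule 182): 00111101101111
Gen 7 (rule 195): 11011100100111
Gen 8 (rule 182): 00101011111010
Gen 9 (rule 195): 11000001111000

Answer: none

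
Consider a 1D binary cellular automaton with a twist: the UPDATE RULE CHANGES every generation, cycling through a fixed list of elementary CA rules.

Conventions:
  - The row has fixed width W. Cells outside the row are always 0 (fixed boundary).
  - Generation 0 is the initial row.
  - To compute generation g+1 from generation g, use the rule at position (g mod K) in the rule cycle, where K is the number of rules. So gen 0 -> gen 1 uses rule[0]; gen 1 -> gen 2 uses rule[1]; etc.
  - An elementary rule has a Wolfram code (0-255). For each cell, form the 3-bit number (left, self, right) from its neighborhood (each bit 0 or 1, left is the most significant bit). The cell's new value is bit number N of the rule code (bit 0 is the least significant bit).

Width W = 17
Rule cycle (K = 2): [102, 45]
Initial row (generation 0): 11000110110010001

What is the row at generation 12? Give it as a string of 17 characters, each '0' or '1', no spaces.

Gen 0: 11000110110010001
Gen 1 (rule 102): 01001011010110011
Gen 2 (rule 45): 01001110111100010
Gen 3 (rule 102): 11010011000100110
Gen 4 (rule 45): 10110010010100100
Gen 5 (rule 102): 11010110111101100
Gen 6 (rule 45): 10111101100011001
Gen 7 (rule 102): 11000110100101011
Gen 8 (rule 45): 10010101100111110
Gen 9 (rule 102): 10111110101000010
Gen 10 (rule 45): 11100001111011010
Gen 11 (rule 102): 00100010001101110
Gen 12 (rule 45): 10101010101011000

Answer: 10101010101011000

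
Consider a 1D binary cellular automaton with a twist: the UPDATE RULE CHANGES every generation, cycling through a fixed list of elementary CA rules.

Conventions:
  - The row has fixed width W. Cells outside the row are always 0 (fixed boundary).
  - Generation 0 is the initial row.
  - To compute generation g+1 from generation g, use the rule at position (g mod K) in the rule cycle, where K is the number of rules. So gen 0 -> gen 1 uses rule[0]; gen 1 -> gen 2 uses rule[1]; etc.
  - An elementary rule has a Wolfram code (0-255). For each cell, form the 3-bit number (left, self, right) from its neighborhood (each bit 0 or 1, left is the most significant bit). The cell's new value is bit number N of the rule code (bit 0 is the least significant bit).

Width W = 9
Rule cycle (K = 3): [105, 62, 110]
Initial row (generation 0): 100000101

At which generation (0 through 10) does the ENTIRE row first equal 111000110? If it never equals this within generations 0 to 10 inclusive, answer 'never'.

Gen 0: 100000101
Gen 1 (rule 105): 001110010
Gen 2 (rule 62): 011001111
Gen 3 (rule 110): 111011001
Gen 4 (rule 105): 101111000
Gen 5 (rule 62): 111000100
Gen 6 (rule 110): 101001100
Gen 7 (rule 105): 010001101
Gen 8 (rule 62): 111011011
Gen 9 (rule 110): 101111111
Gen 10 (rule 105): 011000001

Answer: never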